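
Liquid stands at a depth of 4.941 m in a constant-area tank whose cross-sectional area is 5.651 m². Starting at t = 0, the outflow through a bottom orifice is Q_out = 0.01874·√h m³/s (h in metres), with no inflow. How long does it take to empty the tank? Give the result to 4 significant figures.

Unsteady balance on liquid volume: A dh/dt = −0.01874 √h.
This is separable: 2 d(√h)/dt = −0.01874/A, so √h = √h₀ − (0.01874/(2A)) t.
Set h = 0: 2√h₀ = (0.01874/A) t_empty ⇒ t_empty = 2A√h₀/0.01874.
t_empty = 2·5.651·√4.941/0.01874 = 11.3020·2.22284/0.01874 = 1340.58 s.

1341 s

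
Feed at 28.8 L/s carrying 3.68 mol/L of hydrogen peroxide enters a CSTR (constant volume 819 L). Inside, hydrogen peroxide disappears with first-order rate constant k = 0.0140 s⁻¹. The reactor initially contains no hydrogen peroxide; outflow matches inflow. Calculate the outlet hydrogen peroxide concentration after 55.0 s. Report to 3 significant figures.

2.46 mol/L

Accumulation = in − out − consumed: V dC/dt = Q C_in − Q C − k V C.
This is linear with rate a = Q/V + k = 0.049165 s⁻¹.
C_ss = Q C_in/(Q + kV) = 2.6321 mol/L; C(t) = C_ss + (C₀ − C_ss) e^(−a t).
C(55.0) = 2.6321 + (-2.6321)·e^(−0.049165·55.0) = 2.6321 + (-2.6321)·0.066933 = 2.4559 mol/L.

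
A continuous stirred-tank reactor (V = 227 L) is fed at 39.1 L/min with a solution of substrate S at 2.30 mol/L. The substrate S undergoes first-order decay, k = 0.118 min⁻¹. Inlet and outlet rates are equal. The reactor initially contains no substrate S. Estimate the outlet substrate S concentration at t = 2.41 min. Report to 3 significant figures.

V dC/dt = Q(C_in − C) − k V C.
dC/dt = (Q/V) C_in − (Q/V + k) C; effective rate a = Q/V + k = 0.17225 + 0.118 = 0.29025 min⁻¹.
C_ss = Q C_in/(Q + kV) = 1.3649 mol/L; C(t) = C_ss + (C₀ − C_ss) e^(−a t).
C(2.41) = 1.3649 + (-1.3649)·e^(−0.29025·2.41) = 1.3649 + (-1.3649)·0.49684 = 0.68678 mol/L.

0.687 mol/L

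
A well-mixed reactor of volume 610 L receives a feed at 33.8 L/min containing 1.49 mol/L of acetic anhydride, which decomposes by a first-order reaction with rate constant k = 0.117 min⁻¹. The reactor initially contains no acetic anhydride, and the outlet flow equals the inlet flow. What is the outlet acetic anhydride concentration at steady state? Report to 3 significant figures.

Species balance: V dC/dt = Q C_in − Q C − k V C.
Steady state (dC/dt = 0): C_ss = Q C_in/(Q + kV) = C_in/(1 + kV/Q).
C_ss = 33.8·1.49/(33.8 + 0.117·610) = 50.362/105.17 = 0.47886 mol/L.

0.479 mol/L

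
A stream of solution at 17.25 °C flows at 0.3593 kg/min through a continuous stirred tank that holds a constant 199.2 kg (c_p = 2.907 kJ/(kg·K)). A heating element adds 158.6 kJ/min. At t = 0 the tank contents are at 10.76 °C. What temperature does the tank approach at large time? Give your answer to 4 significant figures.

M c_p dT/dt = ṁ c_p (T_in − T) + Q̇.
At steady state dT/dt = 0 ⇒ T_ss = T_in + Q̇/(ṁ c_p) = 17.25 + 158.6/(0.3593·2.907) = 169.095 °C.

169.1 °C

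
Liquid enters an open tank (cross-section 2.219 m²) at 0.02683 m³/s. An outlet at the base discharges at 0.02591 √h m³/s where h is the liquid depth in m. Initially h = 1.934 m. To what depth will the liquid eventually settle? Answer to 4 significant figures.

A dh/dt = Q_in − 0.02591 √h. Steady state requires inflow = outflow:
Q_in = 0.02591 √h_ss ⇒ √h_ss = 0.02683/0.02591 = 1.03551.
h_ss = 1.03551² = 1.07228 m. (Since h₀ = 1.934 m > h_ss, the level will fall toward this value.)

1.072 m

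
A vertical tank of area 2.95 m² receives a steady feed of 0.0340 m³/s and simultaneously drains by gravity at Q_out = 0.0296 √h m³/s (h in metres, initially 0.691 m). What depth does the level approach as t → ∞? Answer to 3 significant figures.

Level balance: A dh/dt = 0.0340 − 0.0296 √h. Setting dh/dt = 0:
Q_in = 0.0296 √h_ss ⇒ √h_ss = 0.0340/0.0296 = 1.1486.
h_ss = 1.1486² = 1.3194 m. (Since h₀ = 0.691 m < h_ss, the level will rise toward this value.)

1.32 m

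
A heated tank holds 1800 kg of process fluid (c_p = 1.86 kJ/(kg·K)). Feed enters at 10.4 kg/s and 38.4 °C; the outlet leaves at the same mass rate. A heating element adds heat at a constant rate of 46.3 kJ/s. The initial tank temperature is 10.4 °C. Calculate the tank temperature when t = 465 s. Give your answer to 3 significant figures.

Unsteady energy balance on the tank contents: M c_p dT/dt = ṁ c_p (T_in − T) + 46.3.
τ = M/ṁ = 173.08 s; T_ss = T_in + Q̇/(ṁ c_p) = 38.4 + 46.3/(10.4·1.86) = 40.794 °C.
Integrating: T(t) = T_ss + (T₀ − T_ss) e^(−t/τ).
T(465) = 40.794 + (-30.394)·e^(−465/173.08) = 40.794 + (-30.394)·0.068108 = 38.723 °C.

38.7 °C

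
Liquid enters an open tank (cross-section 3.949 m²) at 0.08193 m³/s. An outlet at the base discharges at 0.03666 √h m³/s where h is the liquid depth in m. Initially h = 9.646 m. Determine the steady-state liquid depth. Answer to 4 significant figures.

4.995 m

Accumulation of liquid (constant cross-section A): A dh/dt = Q_in − 0.03666 √h. At steady state dh/dt = 0:
Q_in = 0.03666 √h_ss ⇒ √h_ss = 0.08193/0.03666 = 2.23486.
h_ss = 2.23486² = 4.99460 m. (Since h₀ = 9.646 m > h_ss, the level will fall toward this value.)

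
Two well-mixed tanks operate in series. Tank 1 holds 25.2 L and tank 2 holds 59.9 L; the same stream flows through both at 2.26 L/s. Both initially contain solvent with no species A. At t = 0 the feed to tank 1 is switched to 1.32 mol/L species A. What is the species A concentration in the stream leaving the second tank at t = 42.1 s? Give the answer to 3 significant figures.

0.877 mol/L

Each tank obeys Vᵢ dCᵢ/dt = Q(Cᵢ₋₁ − Cᵢ), so τᵢ = Vᵢ/Q.
τ₁ = 25.2/2.26 = 11.150 s; τ₂ = 59.9/2.26 = 26.504 s.
Tank 1: C₁ = C_in(1 − e^(−t/τ₁)). Tank 2 (τ₁ ≠ τ₂): C₂ = C_in[1 − (τ₁ e^(−t/τ₁) − τ₂ e^(−t/τ₂))/(τ₁ − τ₂)].
At t = 42.1: e^(−t/τ₁) = 0.022923, e^(−t/τ₂) = 0.20425.
C₂ = 1.32·[1 − (11.150·0.022923 − 26.504·0.20425)/(-15.354)] = 1.32·0.66407 = 0.87657 mol/L.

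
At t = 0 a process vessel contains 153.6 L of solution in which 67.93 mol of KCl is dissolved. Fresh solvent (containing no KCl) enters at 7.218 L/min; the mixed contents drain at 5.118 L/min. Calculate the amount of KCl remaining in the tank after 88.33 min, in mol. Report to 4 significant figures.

9.860 mol

Total volume: dV/dt = Q_in − Q_out = 2.10000 L/min, so V(t) = 153.6 + 2.10000 t and V(88.33) = 339.093 L.
Species balance (pure solvent in): dm/dt = −Q_out · m/V(t).
Separate: dm/m = −Q_out dt/V(t) ⇒ ln(m/m₀) = −(Q_out/(Q_in−Q_out)) ln(V/V₀).
m = m₀ (V₀/V)^(Q_out/(Q_in−Q_out)) = 67.93 × (153.6/339.093)^(2.43714) = 9.85964 mol.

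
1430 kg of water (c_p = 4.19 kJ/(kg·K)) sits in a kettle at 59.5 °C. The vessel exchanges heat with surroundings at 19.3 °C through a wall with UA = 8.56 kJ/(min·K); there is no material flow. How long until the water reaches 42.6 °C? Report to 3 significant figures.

382 min

First-law balance (no shaft work): M c_p dT/dt = −UA(T − T_amb).
τ = M c_p/UA = 699.96 min; T_ss = T_amb = 19.300 °C.
T(t) = T_ss + (T₀ − T_ss)e^(−t/τ); set T = 42.6:
t = −τ ln[(T − T_ss)/(T₀ − T_ss)] = −699.96 · ln(0.57960) = 381.77 min.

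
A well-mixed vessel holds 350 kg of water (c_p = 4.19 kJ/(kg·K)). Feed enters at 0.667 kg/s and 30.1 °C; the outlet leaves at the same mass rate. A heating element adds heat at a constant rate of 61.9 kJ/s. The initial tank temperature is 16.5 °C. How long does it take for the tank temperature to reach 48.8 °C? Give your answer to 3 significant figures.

1230 s

M c_p dT/dt = ṁ c_p (T_in − T) + Q̇.
τ = M/ṁ = 524.74 s; T_ss = T_in + Q̇/(ṁ c_p) = 52.249 °C.
T(t) = T_ss + (T₀ − T_ss) e^(−t/τ). Set T = 48.8:
e^(−t/τ) = (48.8 − 52.249)/(16.5 − 52.249) = 0.096474
t = −524.74 · ln(0.096474) = 1227.1 s.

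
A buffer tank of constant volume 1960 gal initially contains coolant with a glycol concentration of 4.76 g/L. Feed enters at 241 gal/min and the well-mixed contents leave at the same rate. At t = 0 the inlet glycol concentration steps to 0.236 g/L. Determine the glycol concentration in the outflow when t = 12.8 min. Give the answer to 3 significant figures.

Species balance on the tank: V dC/dt = Q(C_in − C).
Time constant τ = V/Q = 1960/241 = 8.1328 min.
C approaches C_in exponentially: C(t) = C_in + (C₀ − C_in) e^(−t/τ).
C(12.8) = 0.236 + (4.76 − 0.236)·e^(−12.8/8.1328) = 0.236 + (4.5240)·0.20724 = 1.1736 g/L.

1.17 g/L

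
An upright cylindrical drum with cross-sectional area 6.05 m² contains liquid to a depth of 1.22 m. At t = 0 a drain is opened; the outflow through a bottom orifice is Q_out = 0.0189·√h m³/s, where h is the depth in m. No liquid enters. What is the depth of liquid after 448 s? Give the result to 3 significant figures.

A dh/dt = −Q_out = −0.0189 √h.
Separate and integrate: 2(√h − √h₀) = −(0.0189/A) t.
√h = √1.22 − 0.0189·448/(2·6.05) = 1.1045 − 0.69977 = 0.40477.
h = 0.40477² = 0.16384 m.

0.164 m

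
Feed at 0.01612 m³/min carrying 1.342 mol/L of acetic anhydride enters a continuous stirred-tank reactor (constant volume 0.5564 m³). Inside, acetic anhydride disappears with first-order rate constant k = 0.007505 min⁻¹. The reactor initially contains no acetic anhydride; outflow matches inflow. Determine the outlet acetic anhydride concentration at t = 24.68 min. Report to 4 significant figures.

Species balance: V dC/dt = Q C_in − Q C − k V C.
dC/dt = (Q/V) C_in − (Q/V + k) C; effective rate a = Q/V + k = 0.0289720 + 0.007505 = 0.0364770 min⁻¹.
C_ss = Q C_in/(Q + kV) = 1.06589 mol/L; C(t) = C_ss + (C₀ − C_ss) e^(−a t).
C(24.68) = 1.06589 + (-1.06589)·e^(−0.0364770·24.68) = 1.06589 + (-1.06589)·0.406467 = 0.632640 mol/L.

0.6326 mol/L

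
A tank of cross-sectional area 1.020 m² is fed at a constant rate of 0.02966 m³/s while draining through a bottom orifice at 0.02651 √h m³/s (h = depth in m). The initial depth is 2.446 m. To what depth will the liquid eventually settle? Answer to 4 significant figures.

1.252 m

Unsteady balance on liquid volume: A dh/dt = Q_in − 0.02651 √h. At steady state dh/dt = 0:
Q_in = 0.02651 √h_ss ⇒ √h_ss = 0.02966/0.02651 = 1.11882.
h_ss = 1.11882² = 1.25177 m. (Since h₀ = 2.446 m > h_ss, the level will fall toward this value.)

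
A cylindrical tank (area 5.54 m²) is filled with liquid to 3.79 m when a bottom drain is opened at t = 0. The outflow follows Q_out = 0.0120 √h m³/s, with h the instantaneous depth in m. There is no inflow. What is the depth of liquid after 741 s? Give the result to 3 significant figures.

Mass balance (ρ constant): A dh/dt = −0.0120 √h.
This is separable: 2 d(√h)/dt = −0.0120/A, so √h = √h₀ − (0.0120/(2A)) t.
√h = √3.79 − 0.0120·741/(2·5.54) = 1.9468 − 0.80253 = 1.1443.
h = 1.1443² = 1.3093 m.

1.31 m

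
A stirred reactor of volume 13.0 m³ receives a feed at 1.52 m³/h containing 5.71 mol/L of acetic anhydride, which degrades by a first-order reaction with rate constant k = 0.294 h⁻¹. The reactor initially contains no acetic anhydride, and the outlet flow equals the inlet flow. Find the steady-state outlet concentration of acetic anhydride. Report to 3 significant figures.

1.62 mol/L

Accumulation = in − out − consumed: V dC/dt = Q C_in − Q C − k V C.
Steady state (dC/dt = 0): C_ss = Q C_in/(Q + kV) = C_in/(1 + kV/Q).
C_ss = 1.52·5.71/(1.52 + 0.294·13.0) = 8.6792/5.3420 = 1.6247 mol/L.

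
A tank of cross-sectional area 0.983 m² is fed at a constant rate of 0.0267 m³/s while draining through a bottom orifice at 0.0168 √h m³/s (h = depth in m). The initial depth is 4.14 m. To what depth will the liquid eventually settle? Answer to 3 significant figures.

A dh/dt = Q_in − 0.0168 √h. Steady state requires inflow = outflow:
Q_in = 0.0168 √h_ss ⇒ √h_ss = 0.0267/0.0168 = 1.5893.
h_ss = 1.5893² = 2.5258 m. (Since h₀ = 4.14 m > h_ss, the level will fall toward this value.)

2.53 m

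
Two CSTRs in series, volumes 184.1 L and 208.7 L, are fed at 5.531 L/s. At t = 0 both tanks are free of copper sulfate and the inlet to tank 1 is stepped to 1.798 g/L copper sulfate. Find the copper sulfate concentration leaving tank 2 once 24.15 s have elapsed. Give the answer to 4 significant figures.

Species balance on tank i: dCᵢ/dt = (Cᵢ₋₁ − Cᵢ)/τᵢ with τᵢ = Vᵢ/Q.
τ₁ = 184.1/5.531 = 33.2851 s; τ₂ = 208.7/5.531 = 37.7328 s.
Tank 1: C₁ = C_in(1 − e^(−t/τ₁)). Tank 2 (τ₁ ≠ τ₂): C₂ = C_in[1 − (τ₁ e^(−t/τ₁) − τ₂ e^(−t/τ₂))/(τ₁ − τ₂)].
At t = 24.15: e^(−t/τ₁) = 0.484059, e^(−t/τ₂) = 0.527278.
C₂ = 1.798·[1 − (33.2851·0.484059 − 37.7328·0.527278)/(-4.44766)] = 1.798·0.149278 = 0.268401 g/L.

0.2684 g/L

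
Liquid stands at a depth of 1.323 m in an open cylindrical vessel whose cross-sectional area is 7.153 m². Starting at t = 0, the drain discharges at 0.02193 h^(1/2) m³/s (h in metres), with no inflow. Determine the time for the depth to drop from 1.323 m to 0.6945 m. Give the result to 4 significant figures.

206.7 s

With no inflow, A dh/dt = −0.02193 √h.
Separate and integrate: 2(√h − √h₀) = −(0.02193/A) t.
t = 2A(√h₀ − √h)/0.02193 = 2·7.153·(√1.323 − √0.6945)/0.02193
  = 14.3060 × (1.15022 − 0.833367) / 0.02193 = 206.697 s.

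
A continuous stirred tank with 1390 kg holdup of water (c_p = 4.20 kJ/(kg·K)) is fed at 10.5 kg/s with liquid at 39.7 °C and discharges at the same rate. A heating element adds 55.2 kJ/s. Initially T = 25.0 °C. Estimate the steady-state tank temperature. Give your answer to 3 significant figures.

41.0 °C

M c_p dT/dt = ṁ c_p (T_in − T) + Q̇.
At steady state dT/dt = 0 ⇒ T_ss = T_in + Q̇/(ṁ c_p) = 39.7 + 55.2/(10.5·4.20) = 40.952 °C.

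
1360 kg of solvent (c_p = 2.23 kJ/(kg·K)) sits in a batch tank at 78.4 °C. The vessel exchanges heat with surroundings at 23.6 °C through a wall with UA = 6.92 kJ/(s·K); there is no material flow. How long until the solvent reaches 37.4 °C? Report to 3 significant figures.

Lumped-capacitance energy balance: M c_p dT/dt = UA(T_amb − T).
τ = M c_p/UA = 438.27 s; T_ss = T_amb = 23.600 °C.
T(t) = T_ss + (T₀ − T_ss)e^(−t/τ); set T = 37.4:
t = −τ ln[(T − T_ss)/(T₀ − T_ss)] = −438.27 · ln(0.25182) = 604.38 s.

604 s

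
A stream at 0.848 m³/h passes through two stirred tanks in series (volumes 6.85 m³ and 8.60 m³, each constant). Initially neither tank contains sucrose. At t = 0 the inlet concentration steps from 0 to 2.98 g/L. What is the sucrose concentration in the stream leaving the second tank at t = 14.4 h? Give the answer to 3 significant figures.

Time constants: τᵢ = Vᵢ/Q for each well-mixed tank.
τ₁ = 6.85/0.848 = 8.0778 h; τ₂ = 8.60/0.848 = 10.142 h.
Solving the cascade with C₁(0)=C₂(0)=0 gives C₂(t) = C_in[1 − (τ₁ e^(−t/τ₁) − τ₂ e^(−t/τ₂))/(τ₁ − τ₂)].
At t = 14.4: e^(−t/τ₁) = 0.16819, e^(−t/τ₂) = 0.24174.
C₂ = 2.98·[1 − (8.0778·0.16819 − 10.142·0.24174)/(-2.0637)] = 2.98·0.47038 = 1.4017 g/L.

1.40 g/L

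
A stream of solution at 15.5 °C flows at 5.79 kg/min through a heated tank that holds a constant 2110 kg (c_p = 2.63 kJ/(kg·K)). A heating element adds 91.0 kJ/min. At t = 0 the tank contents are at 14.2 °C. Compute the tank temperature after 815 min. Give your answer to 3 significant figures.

20.7 °C

Unsteady energy balance on the tank contents: M c_p dT/dt = ṁ c_p (T_in − T) + 91.0.
Rearrange: dT/dt = (T_ss − T)/τ with τ = M/ṁ = 364.42 min and T_ss = T_in + Q̇/(ṁ c_p) = 21.476 °C.
T approaches T_ss exponentially: T(t) = T_ss + (T₀ − T_ss) e^(−t/τ).
T(815) = 21.476 + (-7.2760)·e^(−815/364.42) = 21.476 + (-7.2760)·0.10684 = 20.699 °C.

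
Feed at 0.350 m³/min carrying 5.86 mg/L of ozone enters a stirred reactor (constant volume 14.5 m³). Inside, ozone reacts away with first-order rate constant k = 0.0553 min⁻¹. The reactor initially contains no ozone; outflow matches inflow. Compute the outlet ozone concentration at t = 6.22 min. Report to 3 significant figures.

0.694 mg/L

Accumulation = in − out − consumed: V dC/dt = Q C_in − Q C − k V C.
dC/dt = (Q/V) C_in − (Q/V + k) C; effective rate a = Q/V + k = 0.024138 + 0.0553 = 0.079438 min⁻¹.
C_ss = Q C_in/(Q + kV) = 1.7806 mg/L; C(t) = C_ss + (C₀ − C_ss) e^(−a t).
C(6.22) = 1.7806 + (-1.7806)·e^(−0.079438·6.22) = 1.7806 + (-1.7806)·0.61012 = 0.69423 mg/L.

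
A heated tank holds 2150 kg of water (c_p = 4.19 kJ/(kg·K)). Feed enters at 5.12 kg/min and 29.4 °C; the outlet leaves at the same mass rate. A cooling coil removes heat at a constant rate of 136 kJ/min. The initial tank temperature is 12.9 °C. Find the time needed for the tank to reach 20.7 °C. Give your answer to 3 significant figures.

M c_p dT/dt = ṁ c_p (T_in − T) − Q̇.
τ = M/ṁ = 419.92 min; T_ss = T_in − Q̇/(ṁ c_p) = 23.061 °C.
T(t) = T_ss + (T₀ − T_ss) e^(−t/τ). Set T = 20.7:
e^(−t/τ) = (20.7 − 23.061)/(12.9 − 23.061) = 0.23232
t = −419.92 · ln(0.23232) = 612.93 min.

613 min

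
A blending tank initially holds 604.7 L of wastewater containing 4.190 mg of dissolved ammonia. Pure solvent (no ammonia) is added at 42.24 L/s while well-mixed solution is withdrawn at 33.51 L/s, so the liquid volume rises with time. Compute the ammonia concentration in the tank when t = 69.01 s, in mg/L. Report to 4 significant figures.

Let m(t) be the amount of ammonia. Volume: V(t) = V₀ + (Q_in − Q_out) t = 604.7 + 8.73000 t; V(69.01) = 1207.16 L.
No ammonia enters, so dm/dt = −Q_out · (m/V).
dm/m = −Q_out dt/(V₀ + 8.73000 t); integrating gives ln(m/m₀) = −(Q_out/(Q_in−Q_out)) ln(V/V₀).
m = m₀ (V₀/V)^(Q_out/(Q_in−Q_out)) = 4.190 × (604.7/1207.16)^(3.83849) = 0.294991 mg.
C = m/V = 0.294991/1207.16 = 0.000244368 mg/L.

0.0002444 mg/L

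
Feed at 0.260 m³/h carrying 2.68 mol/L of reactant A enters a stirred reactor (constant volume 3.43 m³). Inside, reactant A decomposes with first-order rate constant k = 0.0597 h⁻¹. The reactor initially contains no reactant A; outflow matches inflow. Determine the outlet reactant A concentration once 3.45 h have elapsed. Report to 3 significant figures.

0.560 mol/L

V dC/dt = Q(C_in − C) − k V C.
dC/dt = (Q/V) C_in − (Q/V + k) C; effective rate a = Q/V + k = 0.075802 + 0.0597 = 0.13550 h⁻¹.
C_ss = Q C_in/(Q + kV) = 1.4992 mol/L; C(t) = C_ss + (C₀ − C_ss) e^(−a t).
C(3.45) = 1.4992 + (-1.4992)·e^(−0.13550·3.45) = 1.4992 + (-1.4992)·0.62658 = 0.55985 mol/L.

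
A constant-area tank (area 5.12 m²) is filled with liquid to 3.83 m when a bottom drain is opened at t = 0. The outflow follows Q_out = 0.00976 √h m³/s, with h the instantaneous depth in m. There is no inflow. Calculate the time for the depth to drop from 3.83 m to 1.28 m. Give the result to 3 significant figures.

866 s

With no inflow, A dh/dt = −0.00976 √h.
Separate and integrate: 2(√h − √h₀) = −(0.00976/A) t.
t = 2A(√h₀ − √h)/0.00976 = 2·5.12·(√3.83 − √1.28)/0.00976
  = 10.240 × (1.9570 − 1.1314) / 0.00976 = 866.27 s.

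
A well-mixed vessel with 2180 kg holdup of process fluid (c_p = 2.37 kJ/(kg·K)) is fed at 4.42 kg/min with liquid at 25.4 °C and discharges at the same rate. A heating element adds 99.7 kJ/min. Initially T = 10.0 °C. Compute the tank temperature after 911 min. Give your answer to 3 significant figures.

Heat balance on the well-mixed liquid: M c_p dT/dt = ṁ c_p (T_in − T) + 99.7.
Rearrange: dT/dt = (T_ss − T)/τ with τ = M/ṁ = 493.21 min and T_ss = T_in + Q̇/(ṁ c_p) = 34.918 °C.
Integrating: T(t) = T_ss + (T₀ − T_ss) e^(−t/τ).
T(911) = 34.918 + (-24.918)·e^(−911/493.21) = 34.918 + (-24.918)·0.15770 = 30.988 °C.

31.0 °C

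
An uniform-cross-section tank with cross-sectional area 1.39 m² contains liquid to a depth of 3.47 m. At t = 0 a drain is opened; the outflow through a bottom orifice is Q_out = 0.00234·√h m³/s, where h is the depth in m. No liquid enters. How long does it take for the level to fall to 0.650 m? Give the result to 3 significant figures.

Volume balance on the tank: A dh/dt = −0.00234 √h.
Separate and integrate: 2(√h − √h₀) = −(0.00234/A) t.
t = 2A(√h₀ − √h)/0.00234 = 2·1.39·(√3.47 − √0.650)/0.00234
  = 2.7800 × (1.8628 − 0.80623) / 0.00234 = 1255.2 s.

1260 s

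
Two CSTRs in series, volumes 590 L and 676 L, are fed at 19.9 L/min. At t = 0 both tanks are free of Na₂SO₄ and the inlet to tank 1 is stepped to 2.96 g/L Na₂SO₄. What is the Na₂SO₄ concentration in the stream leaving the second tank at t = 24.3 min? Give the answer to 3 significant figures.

Each tank obeys Vᵢ dCᵢ/dt = Q(Cᵢ₋₁ − Cᵢ), so τᵢ = Vᵢ/Q.
τ₁ = 590/19.9 = 29.648 min; τ₂ = 676/19.9 = 33.970 min.
Tank 1: C₁ = C_in(1 − e^(−t/τ₁)). Tank 2 (τ₁ ≠ τ₂): C₂ = C_in[1 − (τ₁ e^(−t/τ₁) − τ₂ e^(−t/τ₂))/(τ₁ − τ₂)].
At t = 24.3: e^(−t/τ₁) = 0.44060, e^(−t/τ₂) = 0.48903.
C₂ = 2.96·[1 − (29.648·0.44060 − 33.970·0.48903)/(-4.3216)] = 2.96·0.17877 = 0.52917 g/L.

0.529 g/L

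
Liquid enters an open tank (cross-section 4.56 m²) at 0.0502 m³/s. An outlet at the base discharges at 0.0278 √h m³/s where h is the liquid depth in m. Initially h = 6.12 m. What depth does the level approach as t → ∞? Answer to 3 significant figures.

3.26 m

A dh/dt = Q_in − 0.0278 √h. Steady state requires inflow = outflow:
Q_in = 0.0278 √h_ss ⇒ √h_ss = 0.0502/0.0278 = 1.8058.
h_ss = 1.8058² = 3.2608 m. (Since h₀ = 6.12 m > h_ss, the level will fall toward this value.)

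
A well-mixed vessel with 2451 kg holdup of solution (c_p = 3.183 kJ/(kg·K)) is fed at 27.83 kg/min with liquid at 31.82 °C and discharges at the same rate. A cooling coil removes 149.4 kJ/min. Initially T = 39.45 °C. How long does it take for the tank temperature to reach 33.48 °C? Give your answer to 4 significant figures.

Energy balance: M c_p dT/dt = ṁ c_p (T_in − T) − 149.4.
τ = M/ṁ = 88.0704 min; T_ss = T_in − Q̇/(ṁ c_p) = 30.1334 °C.
T(t) = T_ss + (T₀ − T_ss) e^(−t/τ). Set T = 33.48:
e^(−t/τ) = (33.48 − 30.1334)/(39.45 − 30.1334) = 0.359205
t = −88.0704 · ln(0.359205) = 90.1719 min.

90.17 min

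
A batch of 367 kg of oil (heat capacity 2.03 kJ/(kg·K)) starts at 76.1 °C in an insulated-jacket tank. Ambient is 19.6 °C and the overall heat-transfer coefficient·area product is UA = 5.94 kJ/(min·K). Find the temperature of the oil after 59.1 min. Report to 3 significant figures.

M c_p dT/dt = −UA(T − T_amb).
dT/dt = (T_ss − T)/τ with T_ss = T_amb = 19.600 °C, τ = M c_p/UA = 367·2.03/5.94 = 125.42 min.
T approaches T_ss exponentially: T(t) = T_ss + (T₀ − T_ss) e^(−t/τ).
T(59.1) = 19.600 + (56.500)·0.62425 = 54.870 °C.

54.9 °C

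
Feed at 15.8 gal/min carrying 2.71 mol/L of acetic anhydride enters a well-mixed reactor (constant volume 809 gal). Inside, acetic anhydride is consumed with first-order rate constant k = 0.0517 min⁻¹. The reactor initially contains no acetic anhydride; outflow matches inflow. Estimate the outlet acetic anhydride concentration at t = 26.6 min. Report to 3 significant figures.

Accumulation = in − out − consumed: V dC/dt = Q C_in − Q C − k V C.
This is linear with rate a = Q/V + k = 0.071230 min⁻¹.
C_ss = Q C_in/(Q + kV) = 0.74304 mol/L; C(t) = C_ss + (C₀ − C_ss) e^(−a t).
C(26.6) = 0.74304 + (-0.74304)·e^(−0.071230·26.6) = 0.74304 + (-0.74304)·0.15036 = 0.63132 mol/L.

0.631 mol/L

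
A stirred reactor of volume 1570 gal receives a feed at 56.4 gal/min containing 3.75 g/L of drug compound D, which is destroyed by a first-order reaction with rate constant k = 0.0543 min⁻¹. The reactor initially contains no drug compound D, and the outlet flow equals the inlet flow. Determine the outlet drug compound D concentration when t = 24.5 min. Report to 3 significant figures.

Accumulation = in − out − consumed: V dC/dt = Q C_in − Q C − k V C.
dC/dt = (Q/V) C_in − (Q/V + k) C; effective rate a = Q/V + k = 0.035924 + 0.0543 = 0.090224 min⁻¹.
C_ss = Q C_in/(Q + kV) = 1.4931 g/L; C(t) = C_ss + (C₀ − C_ss) e^(−a t).
C(24.5) = 1.4931 + (-1.4931)·e^(−0.090224·24.5) = 1.4931 + (-1.4931)·0.10965 = 1.3294 g/L.

1.33 g/L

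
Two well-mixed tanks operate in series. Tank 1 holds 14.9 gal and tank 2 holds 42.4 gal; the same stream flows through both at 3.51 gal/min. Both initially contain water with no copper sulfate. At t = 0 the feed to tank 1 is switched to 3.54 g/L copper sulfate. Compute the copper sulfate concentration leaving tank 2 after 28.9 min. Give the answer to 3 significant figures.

3.04 g/L

Species balance on tank i: dCᵢ/dt = (Cᵢ₋₁ − Cᵢ)/τᵢ with τᵢ = Vᵢ/Q.
τ₁ = 14.9/3.51 = 4.2450 min; τ₂ = 42.4/3.51 = 12.080 min.
Tank 1: C₁ = C_in(1 − e^(−t/τ₁)). Tank 2 (τ₁ ≠ τ₂): C₂ = C_in[1 − (τ₁ e^(−t/τ₁) − τ₂ e^(−t/τ₂))/(τ₁ − τ₂)].
At t = 28.9: e^(−t/τ₁) = 0.0011049, e^(−t/τ₂) = 0.091407.
C₂ = 3.54·[1 − (4.2450·0.0011049 − 12.080·0.091407)/(-7.8348)] = 3.54·0.85967 = 3.0432 g/L.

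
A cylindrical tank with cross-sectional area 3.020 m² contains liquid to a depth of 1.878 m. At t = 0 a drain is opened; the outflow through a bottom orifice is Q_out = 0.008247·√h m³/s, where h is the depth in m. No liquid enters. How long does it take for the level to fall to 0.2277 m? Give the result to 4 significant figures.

With no inflow, A dh/dt = −0.008247 √h.
∫ h^(−1/2) dh = −(0.008247/A) ∫ dt, giving 2√h = 2√h₀ − (0.008247/A) t.
t = 2A(√h₀ − √h)/0.008247 = 2·3.020·(√1.878 − √0.2277)/0.008247
  = 6.04000 × (1.37040 − 0.477179) / 0.008247 = 654.185 s.

654.2 s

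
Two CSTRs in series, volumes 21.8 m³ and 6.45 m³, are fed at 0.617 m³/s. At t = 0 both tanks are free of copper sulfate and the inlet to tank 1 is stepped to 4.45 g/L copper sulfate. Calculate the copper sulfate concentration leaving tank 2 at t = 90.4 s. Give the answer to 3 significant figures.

Species balance on tank i: dCᵢ/dt = (Cᵢ₋₁ − Cᵢ)/τᵢ with τᵢ = Vᵢ/Q.
τ₁ = 21.8/0.617 = 35.332 s; τ₂ = 6.45/0.617 = 10.454 s.
Tank 1: C₁ = C_in(1 − e^(−t/τ₁)). Tank 2 (τ₁ ≠ τ₂): C₂ = C_in[1 − (τ₁ e^(−t/τ₁) − τ₂ e^(−t/τ₂))/(τ₁ − τ₂)].
At t = 90.4: e^(−t/τ₁) = 0.077415, e^(−t/τ₂) = 0.00017555.
C₂ = 4.45·[1 − (35.332·0.077415 − 10.454·0.00017555)/(24.878)] = 4.45·0.89013 = 3.9611 g/L.

3.96 g/L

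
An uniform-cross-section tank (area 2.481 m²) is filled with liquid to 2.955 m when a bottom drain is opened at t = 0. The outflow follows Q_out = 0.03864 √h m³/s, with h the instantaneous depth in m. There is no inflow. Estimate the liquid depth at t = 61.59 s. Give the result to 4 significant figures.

1.536 m

A dh/dt = −Q_out = −0.03864 √h.
This is separable: 2 d(√h)/dt = −0.03864/A, so √h = √h₀ − (0.03864/(2A)) t.
√h = √2.955 − 0.03864·61.59/(2·2.481) = 1.71901 − 0.479613 = 1.23940.
h = 1.23940² = 1.53611 m.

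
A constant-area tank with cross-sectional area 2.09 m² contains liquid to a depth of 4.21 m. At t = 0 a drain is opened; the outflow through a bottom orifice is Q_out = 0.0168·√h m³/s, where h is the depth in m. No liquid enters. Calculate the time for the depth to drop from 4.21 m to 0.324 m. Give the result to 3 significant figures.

With no inflow, A dh/dt = −0.0168 √h.
Separate and integrate: 2(√h − √h₀) = −(0.0168/A) t.
t = 2A(√h₀ − √h)/0.0168 = 2·2.09·(√4.21 − √0.324)/0.0168
  = 4.1800 × (2.0518 − 0.56921) / 0.0168 = 368.89 s.

369 s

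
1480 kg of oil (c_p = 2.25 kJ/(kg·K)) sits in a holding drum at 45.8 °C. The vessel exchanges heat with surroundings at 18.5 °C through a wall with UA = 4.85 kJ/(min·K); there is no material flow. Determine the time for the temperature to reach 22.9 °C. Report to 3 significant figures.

1250 min

M c_p dT/dt = −UA(T − T_amb).
τ = M c_p/UA = 686.60 min; T_ss = T_amb = 18.500 °C.
T(t) = T_ss + (T₀ − T_ss)e^(−t/τ); set T = 22.9:
t = −τ ln[(T − T_ss)/(T₀ − T_ss)] = −686.60 · ln(0.16117) = 1253.2 min.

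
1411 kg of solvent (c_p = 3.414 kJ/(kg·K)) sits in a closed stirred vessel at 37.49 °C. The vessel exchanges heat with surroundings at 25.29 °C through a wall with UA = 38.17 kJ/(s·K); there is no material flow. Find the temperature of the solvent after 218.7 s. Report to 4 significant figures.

Lumped-capacitance energy balance: M c_p dT/dt = UA(T_amb − T).
dT/dt = (T_ss − T)/τ with T_ss = T_amb = 25.2900 °C, τ = M c_p/UA = 1411·3.414/38.17 = 126.203 s.
Solution: T(t) = T_ss + (T₀ − T_ss) e^(−t/τ).
T(218.7) = 25.2900 + (12.2000)·0.176766 = 27.4465 °C.

27.45 °C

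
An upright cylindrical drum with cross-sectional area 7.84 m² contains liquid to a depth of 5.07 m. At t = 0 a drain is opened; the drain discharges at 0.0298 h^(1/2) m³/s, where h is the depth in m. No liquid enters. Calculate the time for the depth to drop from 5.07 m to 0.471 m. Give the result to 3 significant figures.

Unsteady balance on liquid volume: A dh/dt = −0.0298 √h.
Separate and integrate: 2(√h − √h₀) = −(0.0298/A) t.
t = 2A(√h₀ − √h)/0.0298 = 2·7.84·(√5.07 − √0.471)/0.0298
  = 15.680 × (2.2517 − 0.68629) / 0.0298 = 823.66 s.

824 s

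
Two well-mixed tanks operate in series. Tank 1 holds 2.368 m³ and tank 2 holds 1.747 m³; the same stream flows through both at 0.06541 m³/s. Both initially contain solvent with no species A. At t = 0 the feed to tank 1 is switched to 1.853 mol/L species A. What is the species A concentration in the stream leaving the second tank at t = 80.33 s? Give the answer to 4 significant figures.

1.342 mol/L

Species balance on tank i: dCᵢ/dt = (Cᵢ₋₁ − Cᵢ)/τᵢ with τᵢ = Vᵢ/Q.
τ₁ = 2.368/0.06541 = 36.2024 s; τ₂ = 1.747/0.06541 = 26.7085 s.
Solving the cascade with C₁(0)=C₂(0)=0 gives C₂(t) = C_in[1 − (τ₁ e^(−t/τ₁) − τ₂ e^(−t/τ₂))/(τ₁ − τ₂)].
At t = 80.33: e^(−t/τ₁) = 0.108727, e^(−t/τ₂) = 0.0494071.
C₂ = 1.853·[1 − (36.2024·0.108727 − 26.7085·0.0494071)/(9.49396)] = 1.853·0.724393 = 1.34230 mol/L.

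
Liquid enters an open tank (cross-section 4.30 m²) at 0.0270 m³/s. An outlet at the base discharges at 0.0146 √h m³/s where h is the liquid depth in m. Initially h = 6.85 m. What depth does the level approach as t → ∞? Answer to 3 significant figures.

3.42 m

A dh/dt = Q_in − 0.0146 √h. Steady state requires inflow = outflow:
Q_in = 0.0146 √h_ss ⇒ √h_ss = 0.0270/0.0146 = 1.8493.
h_ss = 1.8493² = 3.4200 m. (Since h₀ = 6.85 m > h_ss, the level will fall toward this value.)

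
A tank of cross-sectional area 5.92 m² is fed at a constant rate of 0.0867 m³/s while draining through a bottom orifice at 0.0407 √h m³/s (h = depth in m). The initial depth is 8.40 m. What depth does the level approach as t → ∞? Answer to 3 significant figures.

Level balance: A dh/dt = 0.0867 − 0.0407 √h. Setting dh/dt = 0:
Q_in = 0.0407 √h_ss ⇒ √h_ss = 0.0867/0.0407 = 2.1302.
h_ss = 2.1302² = 4.5378 m. (Since h₀ = 8.40 m > h_ss, the level will fall toward this value.)

4.54 m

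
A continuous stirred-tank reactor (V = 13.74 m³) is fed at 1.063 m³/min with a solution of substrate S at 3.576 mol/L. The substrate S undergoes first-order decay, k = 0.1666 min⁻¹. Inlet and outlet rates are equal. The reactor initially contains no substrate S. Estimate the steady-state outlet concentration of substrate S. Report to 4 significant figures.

V dC/dt = Q(C_in − C) − k V C.
Steady state (dC/dt = 0): C_ss = Q C_in/(Q + kV) = C_in/(1 + kV/Q).
C_ss = 1.063·3.576/(1.063 + 0.1666·13.74) = 3.80129/3.35208 = 1.13401 mol/L.

1.134 mol/L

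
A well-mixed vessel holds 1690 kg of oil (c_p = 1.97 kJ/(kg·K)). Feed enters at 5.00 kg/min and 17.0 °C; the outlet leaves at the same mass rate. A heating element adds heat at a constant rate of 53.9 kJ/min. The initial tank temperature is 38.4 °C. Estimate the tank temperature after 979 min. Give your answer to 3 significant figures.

M c_p dT/dt = ṁ c_p (T_in − T) + Q̇.
Rearrange: dT/dt = (T_ss − T)/τ with τ = M/ṁ = 338.00 min and T_ss = T_in + Q̇/(ṁ c_p) = 22.472 °C.
Solution: T(t) = T_ss + (T₀ − T_ss) e^(−t/τ).
T(979) = 22.472 + (15.928)·e^(−979/338.00) = 22.472 + (15.928)·0.055219 = 23.352 °C.

23.4 °C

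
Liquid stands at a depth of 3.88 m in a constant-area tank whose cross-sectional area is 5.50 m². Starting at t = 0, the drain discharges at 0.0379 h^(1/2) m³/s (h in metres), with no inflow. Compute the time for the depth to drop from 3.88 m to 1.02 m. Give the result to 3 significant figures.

279 s

Unsteady balance on liquid volume: A dh/dt = −0.0379 √h.
Separate and integrate: 2(√h − √h₀) = −(0.0379/A) t.
t = 2A(√h₀ − √h)/0.0379 = 2·5.50·(√3.88 − √1.02)/0.0379
  = 11.000 × (1.9698 − 1.0100) / 0.0379 = 278.58 s.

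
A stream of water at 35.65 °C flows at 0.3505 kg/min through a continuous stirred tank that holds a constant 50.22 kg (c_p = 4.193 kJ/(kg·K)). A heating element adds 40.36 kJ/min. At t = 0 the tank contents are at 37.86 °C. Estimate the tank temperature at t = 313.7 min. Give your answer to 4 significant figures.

Heat balance on the well-mixed liquid: M c_p dT/dt = ṁ c_p (T_in − T) + 40.36.
Rearrange: dT/dt = (T_ss − T)/τ with τ = M/ṁ = 143.281 min and T_ss = T_in + Q̇/(ṁ c_p) = 63.1124 °C.
Solution: T(t) = T_ss + (T₀ − T_ss) e^(−t/τ).
T(313.7) = 63.1124 + (-25.2524)·e^(−313.7/143.281) = 63.1124 + (-25.2524)·0.111984 = 60.2845 °C.

60.28 °C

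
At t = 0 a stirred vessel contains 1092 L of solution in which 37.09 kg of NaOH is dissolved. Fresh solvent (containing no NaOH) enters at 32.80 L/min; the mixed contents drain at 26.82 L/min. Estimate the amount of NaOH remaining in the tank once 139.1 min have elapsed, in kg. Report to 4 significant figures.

Let m(t) be the amount of NaOH. Volume: V(t) = V₀ + (Q_in − Q_out) t = 1092 + 5.98000 t; V(139.1) = 1923.82 L.
Solute balance: dm/dt = 0 − Q_out C = −Q_out m/V(t).
Separate: dm/m = −Q_out dt/V(t) ⇒ ln(m/m₀) = −(Q_out/(Q_in−Q_out)) ln(V/V₀).
m = m₀ (V₀/V)^(Q_out/(Q_in−Q_out)) = 37.09 × (1092/1923.82)^(4.48495) = 2.92565 kg.

2.926 kg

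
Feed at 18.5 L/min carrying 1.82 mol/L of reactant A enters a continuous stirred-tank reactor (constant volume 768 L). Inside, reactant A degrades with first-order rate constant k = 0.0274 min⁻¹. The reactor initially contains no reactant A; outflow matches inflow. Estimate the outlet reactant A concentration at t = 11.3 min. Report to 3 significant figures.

0.376 mol/L

V dC/dt = Q(C_in − C) − k V C.
This is linear with rate a = Q/V + k = 0.051489 min⁻¹.
C_ss = Q C_in/(Q + kV) = 0.85147 mol/L; C(t) = C_ss + (C₀ − C_ss) e^(−a t).
C(11.3) = 0.85147 + (-0.85147)·e^(−0.051489·11.3) = 0.85147 + (-0.85147)·0.55888 = 0.37560 mol/L.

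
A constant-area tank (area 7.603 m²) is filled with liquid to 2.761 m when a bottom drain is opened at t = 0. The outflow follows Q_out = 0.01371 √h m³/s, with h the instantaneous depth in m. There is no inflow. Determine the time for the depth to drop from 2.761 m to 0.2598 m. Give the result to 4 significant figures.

1278 s

With no inflow, A dh/dt = −0.01371 √h.
This is separable: 2 d(√h)/dt = −0.01371/A, so √h = √h₀ − (0.01371/(2A)) t.
t = 2A(√h₀ − √h)/0.01371 = 2·7.603·(√2.761 − √0.2598)/0.01371
  = 15.2060 × (1.66163 − 0.509706) / 0.01371 = 1277.61 s.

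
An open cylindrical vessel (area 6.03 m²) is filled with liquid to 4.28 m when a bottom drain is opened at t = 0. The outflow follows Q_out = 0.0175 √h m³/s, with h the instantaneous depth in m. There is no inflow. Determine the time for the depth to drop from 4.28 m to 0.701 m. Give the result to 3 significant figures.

849 s

With no inflow, A dh/dt = −0.0175 √h.
∫ h^(−1/2) dh = −(0.0175/A) ∫ dt, giving 2√h = 2√h₀ − (0.0175/A) t.
t = 2A(√h₀ − √h)/0.0175 = 2·6.03·(√4.28 − √0.701)/0.0175
  = 12.060 × (2.0688 − 0.83726) / 0.0175 = 848.72 s.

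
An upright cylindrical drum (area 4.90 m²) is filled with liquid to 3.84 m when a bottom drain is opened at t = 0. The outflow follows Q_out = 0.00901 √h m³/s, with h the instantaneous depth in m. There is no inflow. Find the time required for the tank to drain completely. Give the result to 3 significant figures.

2130 s

Unsteady balance on liquid volume: A dh/dt = −0.00901 √h.
∫ h^(−1/2) dh = −(0.00901/A) ∫ dt, giving 2√h = 2√h₀ − (0.00901/A) t.
Set h = 0: 2√h₀ = (0.00901/A) t_empty ⇒ t_empty = 2A√h₀/0.00901.
t_empty = 2·4.90·√3.84/0.00901 = 9.8000·1.9596/0.00901 = 2131.4 s.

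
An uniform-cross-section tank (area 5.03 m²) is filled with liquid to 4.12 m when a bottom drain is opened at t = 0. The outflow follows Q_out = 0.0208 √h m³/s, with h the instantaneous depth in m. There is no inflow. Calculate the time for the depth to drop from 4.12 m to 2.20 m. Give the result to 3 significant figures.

264 s

Mass balance (ρ constant): A dh/dt = −0.0208 √h.
∫ h^(−1/2) dh = −(0.0208/A) ∫ dt, giving 2√h = 2√h₀ − (0.0208/A) t.
t = 2A(√h₀ − √h)/0.0208 = 2·5.03·(√4.12 − √2.20)/0.0208
  = 10.060 × (2.0298 − 1.4832) / 0.0208 = 264.34 s.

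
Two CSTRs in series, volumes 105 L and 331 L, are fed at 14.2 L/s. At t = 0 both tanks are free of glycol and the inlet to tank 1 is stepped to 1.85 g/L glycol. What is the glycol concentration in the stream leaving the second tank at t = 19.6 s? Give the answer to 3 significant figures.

0.742 g/L

Each tank obeys Vᵢ dCᵢ/dt = Q(Cᵢ₋₁ − Cᵢ), so τᵢ = Vᵢ/Q.
τ₁ = 105/14.2 = 7.3944 s; τ₂ = 331/14.2 = 23.310 s.
Solving the cascade with C₁(0)=C₂(0)=0 gives C₂(t) = C_in[1 − (τ₁ e^(−t/τ₁) − τ₂ e^(−t/τ₂))/(τ₁ − τ₂)].
At t = 19.6: e^(−t/τ₁) = 0.070604, e^(−t/τ₂) = 0.43135.
C₂ = 1.85·[1 − (7.3944·0.070604 − 23.310·0.43135)/(-15.915)] = 1.85·0.40105 = 0.74195 g/L.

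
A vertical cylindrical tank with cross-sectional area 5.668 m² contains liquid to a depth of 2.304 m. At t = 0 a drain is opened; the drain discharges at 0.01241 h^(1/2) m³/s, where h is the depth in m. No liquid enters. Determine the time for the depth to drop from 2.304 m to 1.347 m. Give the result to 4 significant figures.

326.4 s

A dh/dt = −Q_out = −0.01241 √h.
This is separable: 2 d(√h)/dt = −0.01241/A, so √h = √h₀ − (0.01241/(2A)) t.
t = 2A(√h₀ − √h)/0.01241 = 2·5.668·(√2.304 − √1.347)/0.01241
  = 11.3360 × (1.51789 − 1.16060) / 0.01241 = 326.369 s.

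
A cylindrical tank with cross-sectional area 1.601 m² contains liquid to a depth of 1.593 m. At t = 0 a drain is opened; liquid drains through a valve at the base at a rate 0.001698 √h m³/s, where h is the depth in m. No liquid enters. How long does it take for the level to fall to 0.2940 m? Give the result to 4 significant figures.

A dh/dt = −Q_out = −0.001698 √h.
This is separable: 2 d(√h)/dt = −0.001698/A, so √h = √h₀ − (0.001698/(2A)) t.
t = 2A(√h₀ − √h)/0.001698 = 2·1.601·(√1.593 − √0.2940)/0.001698
  = 3.20200 × (1.26214 − 0.542218) / 0.001698 = 1357.59 s.

1358 s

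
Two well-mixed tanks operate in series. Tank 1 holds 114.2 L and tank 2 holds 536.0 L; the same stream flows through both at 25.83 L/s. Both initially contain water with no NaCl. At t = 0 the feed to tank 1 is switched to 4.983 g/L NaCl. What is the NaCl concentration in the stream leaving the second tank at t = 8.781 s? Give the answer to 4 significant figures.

Time constants: τᵢ = Vᵢ/Q for each well-mixed tank.
τ₁ = 114.2/25.83 = 4.42122 s; τ₂ = 536.0/25.83 = 20.7511 s.
Tank 1: C₁ = C_in(1 − e^(−t/τ₁)). Tank 2 (τ₁ ≠ τ₂): C₂ = C_in[1 − (τ₁ e^(−t/τ₁) − τ₂ e^(−t/τ₂))/(τ₁ − τ₂)].
At t = 8.781: e^(−t/τ₁) = 0.137229, e^(−t/τ₂) = 0.654974.
C₂ = 4.983·[1 − (4.42122·0.137229 − 20.7511·0.654974)/(-16.3298)] = 4.983·0.204849 = 1.02076 g/L.

1.021 g/L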